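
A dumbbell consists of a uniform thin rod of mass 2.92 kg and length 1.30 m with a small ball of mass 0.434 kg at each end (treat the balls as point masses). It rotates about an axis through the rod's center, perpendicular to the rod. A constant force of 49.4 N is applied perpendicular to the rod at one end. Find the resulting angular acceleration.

α ≈ 41.3 rad/s²

I_rod = (1/12)ML² = (1/12)(2.92)(1.30)² = 0.4112 kg·m².
I_balls = 2·m·(L/2)² = 2(0.434)(0.6500)² = 0.3667 kg·m².
Total I = 0.7780 kg·m².
τ = F·(L/2) = (49.4)(0.650) = 32.11 N·m.
α = τ/I = 32.11/0.7780 = 41.27 rad/s².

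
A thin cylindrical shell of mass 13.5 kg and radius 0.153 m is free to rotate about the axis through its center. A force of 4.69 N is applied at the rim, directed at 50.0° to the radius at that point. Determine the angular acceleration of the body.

α ≈ 1.74 rad/s²

I = MR² = (13.5)(0.153)² = 0.3160 kg·m².
Only the tangential component produces torque: τ = F R sinθ = (4.69)(0.153) sin 50.0° = 0.5497 N·m.
Newton's second law for rotation, τ = Iα, gives α = τ/I = 0.5497/0.3160 = 1.739 rad/s².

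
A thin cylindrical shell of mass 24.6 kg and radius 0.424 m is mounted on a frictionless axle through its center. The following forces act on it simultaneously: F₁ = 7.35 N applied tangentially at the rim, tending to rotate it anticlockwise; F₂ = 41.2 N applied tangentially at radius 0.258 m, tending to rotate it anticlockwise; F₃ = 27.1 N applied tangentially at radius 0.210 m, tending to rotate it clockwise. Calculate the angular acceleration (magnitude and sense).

α ≈ 1.82 rad/s², anticlockwise

I = MR² = (24.6)(0.424)² = 4.422 kg·m².
Taking anticlockwise as positive: τ₁ = +(7.35)(0.424) = +3.116 N·m; τ₂ = +(41.2)(0.258) = +10.63 N·m; τ₃ = −(27.1)(0.210) = −5.691 N·m.
Net torque τ = 8.055 N·m.
α = τ/I = 8.055/4.422 = 1.821 rad/s².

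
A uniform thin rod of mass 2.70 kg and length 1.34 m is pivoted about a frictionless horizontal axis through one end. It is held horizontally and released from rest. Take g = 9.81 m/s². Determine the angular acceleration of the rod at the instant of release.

α ≈ 11.0 rad/s²

About the pivot, I = (1/3)ML² = (1/3)(2.70)(1.34)² = 1.616 kg·m².
The weight acts at the center, a distance L/2 = 0.6700 m from the pivot; τ = Mg(L/2) = 17.75 N·m.
α = τ/I = 17.75/1.616 = 10.98 rad/s².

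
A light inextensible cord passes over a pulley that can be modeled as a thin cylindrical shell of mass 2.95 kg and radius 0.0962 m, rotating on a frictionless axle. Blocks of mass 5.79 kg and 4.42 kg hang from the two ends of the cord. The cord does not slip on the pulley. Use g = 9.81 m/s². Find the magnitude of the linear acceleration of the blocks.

I = MR² = (2.95)(0.0962)² = 0.02730 kg·m².
Heavier block: m₁g − T₁ = m₁a. Lighter block: T₂ − m₂g = m₂a.
Pulley: (T₁ − T₂)R = Iα = I(a/R), so T₁ − T₂ = (I/R²)a = 1·M_p a = 2.950·a.
Adding the three: (m₁ − m₂)g = (m₁ + m₂ + 2.950)a, so a = (5.79 − 4.42)(9.81)/(5.79 + 4.42 + 2.950) = 1.021 m/s².

a ≈ 1.02 m/s²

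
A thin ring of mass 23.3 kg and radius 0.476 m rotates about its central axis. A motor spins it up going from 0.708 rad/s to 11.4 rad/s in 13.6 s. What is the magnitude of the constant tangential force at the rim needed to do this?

F ≈ 8.72 N

I = MR² = (23.3)(0.476)² = 5.279 kg·m².
α = Δω/Δt = (11.4 − 0.708)/13.6 = 0.7862 rad/s².
The required torque is τ = Iα = (5.279)(0.7862) = 4.150 N·m.
A tangential force at the rim gives τ = FR, so F = τ/R = 4.150/0.476 = 8.719 N.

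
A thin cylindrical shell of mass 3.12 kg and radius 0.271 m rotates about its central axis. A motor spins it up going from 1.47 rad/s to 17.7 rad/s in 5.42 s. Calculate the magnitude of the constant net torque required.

I = MR² = (3.12)(0.271)² = 0.2291 kg·m².
α = Δω/Δt = (17.7 − 1.47)/5.42 = 2.994 rad/s².
τ = Iα = (0.2291)(2.994) = 0.6861 N·m.

τ ≈ 0.686 N·m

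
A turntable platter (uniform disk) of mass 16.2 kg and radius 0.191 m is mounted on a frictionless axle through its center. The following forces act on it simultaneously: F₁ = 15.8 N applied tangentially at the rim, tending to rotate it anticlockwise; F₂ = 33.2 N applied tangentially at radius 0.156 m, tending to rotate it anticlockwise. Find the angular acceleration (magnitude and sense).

I = ½MR² = (1/2)(16.2)(0.191)² = 0.2955 kg·m².
Taking anticlockwise as positive: τ₁ = +(15.8)(0.191) = +3.018 N·m; τ₂ = +(33.2)(0.156) = +5.179 N·m.
Net torque τ = 8.197 N·m.
α = τ/I = 8.197/0.2955 = 27.74 rad/s².

α ≈ 27.7 rad/s², anticlockwise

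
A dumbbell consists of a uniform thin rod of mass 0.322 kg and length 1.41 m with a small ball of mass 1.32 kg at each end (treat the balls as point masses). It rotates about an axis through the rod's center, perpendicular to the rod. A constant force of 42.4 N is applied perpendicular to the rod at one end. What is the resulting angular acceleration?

α ≈ 21.9 rad/s²

I_rod = (1/12)ML² = (1/12)(0.322)(1.41)² = 0.05335 kg·m².
I_balls = 2·m·(L/2)² = 2(1.32)(0.7050)² = 1.312 kg·m².
Total I = 1.365 kg·m².
τ = F·(L/2) = (42.4)(0.705) = 29.89 N·m.
α = τ/I = 29.89/1.365 = 21.89 rad/s².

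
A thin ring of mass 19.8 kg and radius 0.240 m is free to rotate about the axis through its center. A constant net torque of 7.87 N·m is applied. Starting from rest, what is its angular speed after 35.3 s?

ω ≈ 244 rad/s

I = MR² = (19.8)(0.240)² = 1.140 kg·m².
α = τ/I = 7.87/1.140 = 6.901 rad/s².
ω = ω₀ + αt = 0 + (6.901)(35.3) = 243.6 rad/s.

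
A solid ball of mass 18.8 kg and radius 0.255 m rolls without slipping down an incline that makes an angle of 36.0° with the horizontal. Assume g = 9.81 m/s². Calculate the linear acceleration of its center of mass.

a ≈ 4.12 m/s²

Translation along the incline: Mg sinθ − f = Ma.
Rotation about the center: fR = Iα with I = (2/5)MR². No-slip gives a = αR, so f = (I/R²)a = (2/5)M a.
Substituting: Mg sinθ = (1 + 0.4000)Ma, so a = g sinθ/(1 + 0.4000) = (9.81) sin 36.0° / 1.400 = 4.119 m/s².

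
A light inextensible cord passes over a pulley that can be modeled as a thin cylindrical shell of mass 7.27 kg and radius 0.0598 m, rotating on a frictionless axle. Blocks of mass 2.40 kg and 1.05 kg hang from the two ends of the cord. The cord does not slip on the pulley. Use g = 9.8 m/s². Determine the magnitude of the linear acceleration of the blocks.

a ≈ 1.23 m/s²

I = MR² = (7.27)(0.0598)² = 0.02600 kg·m².
Heavier block: m₁g − T₁ = m₁a. Lighter block: T₂ − m₂g = m₂a.
Pulley: (T₁ − T₂)R = Iα = I(a/R), so T₁ − T₂ = (I/R²)a = 1·M_p a = 7.270·a.
Adding the three: (m₁ − m₂)g = (m₁ + m₂ + 7.270)a, so a = (2.40 − 1.05)(9.8)/(2.40 + 1.05 + 7.270) = 1.234 m/s².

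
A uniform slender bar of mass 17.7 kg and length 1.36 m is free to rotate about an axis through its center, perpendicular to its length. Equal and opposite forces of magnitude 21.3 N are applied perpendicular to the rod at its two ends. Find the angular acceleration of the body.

α ≈ 10.6 rad/s²

I = (1/12)ML² = (1/12)(17.7)(1.36)² = 2.728 kg·m².
The couple gives τ = F·(L/2) + F·(L/2) = F L = (21.3)(1.36) = 28.97 N·m.
From τ = Iα: α = 28.97/2.728 = 10.62 rad/s².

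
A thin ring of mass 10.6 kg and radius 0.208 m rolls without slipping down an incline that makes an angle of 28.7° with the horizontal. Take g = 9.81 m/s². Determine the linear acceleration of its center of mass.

a ≈ 2.36 m/s²

Translation along the incline: Mg sinθ − f = Ma.
Rotation about the center: fR = Iα with I = MR². No-slip gives a = αR, so f = (I/R²)a = M a.
Substituting: Mg sinθ = (1 + 1.000)Ma, so a = g sinθ/(1 + 1.000) = (9.81) sin 28.7° / 2.000 = 2.355 m/s².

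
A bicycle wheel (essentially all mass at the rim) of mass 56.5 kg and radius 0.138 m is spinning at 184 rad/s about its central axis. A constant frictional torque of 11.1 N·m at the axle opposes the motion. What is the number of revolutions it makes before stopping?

I = MR² = (56.5)(0.138)² = 1.076 kg·m².
The net torque has magnitude 11.1 N·m, opposing ω.
|α| = τ/I = 11.10/1.076 = 10.32 rad/s² (deceleration).
ω² = ω₀² − 2|α|θ with ω = 0 ⇒ θ = ω₀²/(2|α|) = 1641 rad = 261.2 rev.

≈ 261 revolutions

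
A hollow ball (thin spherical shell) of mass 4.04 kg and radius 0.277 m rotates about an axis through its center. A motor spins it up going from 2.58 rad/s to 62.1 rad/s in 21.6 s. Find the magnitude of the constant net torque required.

τ ≈ 0.569 N·m

I = (2/3)MR² = (2/3)(4.04)(0.277)² = 0.2067 kg·m².
α = Δω/Δt = (62.1 − 2.58)/21.6 = 2.756 rad/s².
τ = Iα = (0.2067)(2.756) = 0.5695 N·m.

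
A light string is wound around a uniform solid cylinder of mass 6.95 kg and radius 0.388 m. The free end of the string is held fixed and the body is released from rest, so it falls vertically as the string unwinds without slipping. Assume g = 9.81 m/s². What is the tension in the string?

T ≈ 22.7 N

Translation: Mg − T = Ma. Rotation about the center: TR = Iα with I = ½MR².
With a = αR: T = (I/R²)a = (1/2)M a, so Mg = (1 + 0.5000)Ma.
a = g/(1 + 0.5000) = 9.81/1.500 = 6.540 m/s².
T = 0.5000·M·a = (0.5000)(6.95)(6.540) = 22.73 N.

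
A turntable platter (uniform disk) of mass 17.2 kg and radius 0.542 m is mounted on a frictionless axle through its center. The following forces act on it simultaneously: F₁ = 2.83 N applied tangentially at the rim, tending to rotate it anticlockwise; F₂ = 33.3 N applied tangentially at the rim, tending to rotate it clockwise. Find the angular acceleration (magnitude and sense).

I = ½MR² = (1/2)(17.2)(0.542)² = 2.526 kg·m².
Taking anticlockwise as positive: τ₁ = +(2.83)(0.542) = +1.534 N·m; τ₂ = −(33.3)(0.542) = −18.05 N·m.
Net torque τ = -16.51 N·m.
α = τ/I = -16.51/2.526 = -6.537 rad/s².

α ≈ 6.54 rad/s², clockwise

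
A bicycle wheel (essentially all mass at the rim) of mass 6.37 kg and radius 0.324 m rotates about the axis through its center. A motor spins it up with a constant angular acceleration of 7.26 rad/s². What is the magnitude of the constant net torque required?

τ ≈ 4.85 N·m

I = MR² = (6.37)(0.324)² = 0.6687 kg·m².
τ = Iα = (0.6687)(7.260) = 4.855 N·m.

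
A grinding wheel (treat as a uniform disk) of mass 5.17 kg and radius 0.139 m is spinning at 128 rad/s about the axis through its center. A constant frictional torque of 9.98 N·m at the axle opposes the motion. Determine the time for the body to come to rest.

t ≈ 0.641 s

I = ½MR² = (1/2)(5.17)(0.139)² = 0.04994 kg·m².
The net torque has magnitude 9.98 N·m, opposing ω.
|α| = τ/I = 9.980/0.04994 = 199.8 rad/s² (deceleration).
0 = ω₀ − |α|t ⇒ t = ω₀/|α| = 128/199.8 = 0.6406 s.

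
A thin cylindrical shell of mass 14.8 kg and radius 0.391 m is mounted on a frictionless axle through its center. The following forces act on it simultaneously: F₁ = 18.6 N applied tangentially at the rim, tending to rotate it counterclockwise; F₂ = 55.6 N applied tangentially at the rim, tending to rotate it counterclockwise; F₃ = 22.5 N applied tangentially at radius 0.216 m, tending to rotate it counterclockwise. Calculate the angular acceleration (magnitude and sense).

I = MR² = (14.8)(0.391)² = 2.263 kg·m².
Taking counterclockwise as positive: τ₁ = +(18.6)(0.391) = +7.273 N·m; τ₂ = +(55.6)(0.391) = +21.74 N·m; τ₃ = +(22.5)(0.216) = +4.860 N·m.
Net torque τ = 33.87 N·m.
α = τ/I = 33.87/2.263 = 14.97 rad/s².

α ≈ 15.0 rad/s², counterclockwise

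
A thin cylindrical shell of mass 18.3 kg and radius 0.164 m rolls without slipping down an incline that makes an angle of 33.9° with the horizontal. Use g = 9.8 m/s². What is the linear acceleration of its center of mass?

Translation along the incline: Mg sinθ − f = Ma.
Rotation about the center: fR = Iα with I = MR². No-slip gives a = αR, so f = (I/R²)a = M a.
Substituting: Mg sinθ = (1 + 1.000)Ma, so a = g sinθ/(1 + 1.000) = (9.8) sin 33.9° / 2.000 = 2.733 m/s².

a ≈ 2.73 m/s²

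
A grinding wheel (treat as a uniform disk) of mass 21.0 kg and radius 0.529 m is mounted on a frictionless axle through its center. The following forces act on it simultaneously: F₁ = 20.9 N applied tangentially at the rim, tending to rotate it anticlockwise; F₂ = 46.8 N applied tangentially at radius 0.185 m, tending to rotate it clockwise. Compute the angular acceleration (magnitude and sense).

α ≈ 0.816 rad/s², anticlockwise

I = ½MR² = (1/2)(21.0)(0.529)² = 2.938 kg·m².
Taking anticlockwise as positive: τ₁ = +(20.9)(0.529) = +11.06 N·m; τ₂ = −(46.8)(0.185) = −8.658 N·m.
Net torque τ = 2.398 N·m.
α = τ/I = 2.398/2.938 = 0.8161 rad/s².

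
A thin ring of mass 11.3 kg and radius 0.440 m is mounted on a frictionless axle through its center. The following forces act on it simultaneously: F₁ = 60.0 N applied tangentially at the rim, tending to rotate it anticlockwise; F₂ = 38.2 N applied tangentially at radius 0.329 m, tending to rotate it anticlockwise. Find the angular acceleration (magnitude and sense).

α ≈ 17.8 rad/s², anticlockwise

I = MR² = (11.3)(0.440)² = 2.188 kg·m².
Taking anticlockwise as positive: τ₁ = +(60.0)(0.440) = +26.40 N·m; τ₂ = +(38.2)(0.329) = +12.57 N·m.
Net torque τ = 38.97 N·m.
α = τ/I = 38.97/2.188 = 17.81 rad/s².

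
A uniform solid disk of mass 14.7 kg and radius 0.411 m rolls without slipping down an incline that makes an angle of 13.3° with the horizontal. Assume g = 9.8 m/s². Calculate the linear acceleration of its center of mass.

Translation along the incline: Mg sinθ − f = Ma.
Rotation about the center: fR = Iα with I = ½MR². No-slip gives a = αR, so f = (I/R²)a = (1/2)M a.
Substituting: Mg sinθ = (1 + 0.5000)Ma, so a = g sinθ/(1 + 0.5000) = (9.8) sin 13.3° / 1.500 = 1.503 m/s².

a ≈ 1.50 m/s²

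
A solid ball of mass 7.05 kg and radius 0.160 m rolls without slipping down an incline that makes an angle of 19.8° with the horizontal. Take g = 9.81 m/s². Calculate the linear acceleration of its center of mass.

a ≈ 2.37 m/s²

Translation along the incline: Mg sinθ − f = Ma.
Rotation about the center: fR = Iα with I = (2/5)MR². No-slip gives a = αR, so f = (I/R²)a = (2/5)M a.
Substituting: Mg sinθ = (1 + 0.4000)Ma, so a = g sinθ/(1 + 0.4000) = (9.81) sin 19.8° / 1.400 = 2.374 m/s².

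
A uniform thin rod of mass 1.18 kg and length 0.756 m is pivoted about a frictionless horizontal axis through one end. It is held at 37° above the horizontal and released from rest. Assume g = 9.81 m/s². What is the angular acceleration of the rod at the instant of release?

About the pivot, I = (1/3)ML² = (1/3)(1.18)(0.756)² = 0.2248 kg·m².
The weight acts at the center, a distance L/2 = 0.3780 m from the pivot; τ = Mg(L/2) cos 37° = 3.495 N·m.
α = τ/I = 3.495/0.2248 = 15.54 rad/s².

α ≈ 15.5 rad/s²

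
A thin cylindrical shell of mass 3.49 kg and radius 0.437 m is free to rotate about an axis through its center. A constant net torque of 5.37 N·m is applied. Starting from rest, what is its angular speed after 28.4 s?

ω ≈ 229 rad/s

I = MR² = (3.49)(0.437)² = 0.6665 kg·m².
α = τ/I = 5.37/0.6665 = 8.057 rad/s².
ω = ω₀ + αt = 0 + (8.057)(28.4) = 228.8 rad/s.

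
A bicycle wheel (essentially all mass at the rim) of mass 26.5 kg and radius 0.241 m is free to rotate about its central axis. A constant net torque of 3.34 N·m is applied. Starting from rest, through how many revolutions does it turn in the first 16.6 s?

≈ 47.6 revolutions

I = MR² = (26.5)(0.241)² = 1.539 kg·m².
α = τ/I = 3.34/1.539 = 2.170 rad/s².
θ = ½αt² = ½(2.170)(16.6)² = 299.0 rad.
Revolutions = θ/(2π) = 47.59.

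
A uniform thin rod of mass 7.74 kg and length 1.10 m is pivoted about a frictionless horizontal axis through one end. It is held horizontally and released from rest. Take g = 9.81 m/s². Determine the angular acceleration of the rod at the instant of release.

About the pivot, I = (1/3)ML² = (1/3)(7.74)(1.10)² = 3.122 kg·m².
The weight acts at the center, a distance L/2 = 0.5500 m from the pivot; τ = Mg(L/2) = 41.76 N·m.
α = τ/I = 41.76/3.122 = 13.38 rad/s².

α ≈ 13.4 rad/s²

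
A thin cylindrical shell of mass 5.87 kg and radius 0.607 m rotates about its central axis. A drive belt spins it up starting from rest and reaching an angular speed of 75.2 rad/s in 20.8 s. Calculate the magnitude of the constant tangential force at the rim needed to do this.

I = MR² = (5.87)(0.607)² = 2.163 kg·m².
α = Δω/Δt = (75.2 − 0)/20.8 = 3.615 rad/s².
The required torque is τ = Iα = (2.163)(3.615) = 7.819 N·m.
A tangential force at the rim gives τ = FR, so F = τ/R = 7.819/0.607 = 12.88 N.

F ≈ 12.9 N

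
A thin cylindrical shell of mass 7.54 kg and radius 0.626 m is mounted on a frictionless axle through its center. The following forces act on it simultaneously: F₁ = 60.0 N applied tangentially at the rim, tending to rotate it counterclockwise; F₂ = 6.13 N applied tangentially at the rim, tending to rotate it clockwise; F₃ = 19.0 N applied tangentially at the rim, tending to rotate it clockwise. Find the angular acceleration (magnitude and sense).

I = MR² = (7.54)(0.626)² = 2.955 kg·m².
Taking counterclockwise as positive: τ₁ = +(60.0)(0.626) = +37.56 N·m; τ₂ = −(6.13)(0.626) = −3.837 N·m; τ₃ = −(19.0)(0.626) = −11.89 N·m.
Net torque τ = 21.83 N·m.
α = τ/I = 21.83/2.955 = 7.388 rad/s².

α ≈ 7.39 rad/s², counterclockwise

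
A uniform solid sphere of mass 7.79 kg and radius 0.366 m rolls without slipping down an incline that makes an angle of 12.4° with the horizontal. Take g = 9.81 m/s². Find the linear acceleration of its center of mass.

a ≈ 1.50 m/s²

Translation along the incline: Mg sinθ − f = Ma.
Rotation about the center: fR = Iα with I = (2/5)MR². No-slip gives a = αR, so f = (I/R²)a = (2/5)M a.
Substituting: Mg sinθ = (1 + 0.4000)Ma, so a = g sinθ/(1 + 0.4000) = (9.81) sin 12.4° / 1.400 = 1.505 m/s².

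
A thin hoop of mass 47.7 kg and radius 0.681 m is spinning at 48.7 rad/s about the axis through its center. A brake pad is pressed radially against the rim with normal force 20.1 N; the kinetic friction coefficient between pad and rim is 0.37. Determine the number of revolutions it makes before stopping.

I = MR² = (47.7)(0.681)² = 22.12 kg·m².
Friction force f = μN = (0.37)(20.1) = 7.437 N at the rim; torque magnitude τ = fR = 5.065 N·m, opposing ω.
|α| = τ/I = 5.065/22.12 = 0.2289 rad/s² (deceleration).
ω² = ω₀² − 2|α|θ with ω = 0 ⇒ θ = ω₀²/(2|α|) = 5180 rad = 824.4 rev.

≈ 824 revolutions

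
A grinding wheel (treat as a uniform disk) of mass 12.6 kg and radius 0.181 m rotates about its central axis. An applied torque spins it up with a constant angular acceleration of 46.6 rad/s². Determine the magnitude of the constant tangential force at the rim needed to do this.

F ≈ 53.1 N

I = ½MR² = (1/2)(12.6)(0.181)² = 0.2064 kg·m².
The required torque is τ = Iα = (0.2064)(46.60) = 9.618 N·m.
A tangential force at the rim gives τ = FR, so F = τ/R = 9.618/0.181 = 53.14 N.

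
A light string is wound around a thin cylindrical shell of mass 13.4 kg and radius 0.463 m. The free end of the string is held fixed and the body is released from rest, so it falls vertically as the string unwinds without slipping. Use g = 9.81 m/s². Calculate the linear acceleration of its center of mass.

Translation: Mg − T = Ma. Rotation about the center: TR = Iα with I = MR².
With a = αR: T = (I/R²)a = M a, so Mg = (1 + 1.000)Ma.
a = g/(1 + 1.000) = 9.81/2.000 = 4.905 m/s².

a ≈ 4.91 m/s²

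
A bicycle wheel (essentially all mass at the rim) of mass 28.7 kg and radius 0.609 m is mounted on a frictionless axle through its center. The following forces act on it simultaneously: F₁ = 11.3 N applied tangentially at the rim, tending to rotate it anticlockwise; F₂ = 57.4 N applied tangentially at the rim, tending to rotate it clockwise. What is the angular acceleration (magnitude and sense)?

α ≈ 2.64 rad/s², clockwise

I = MR² = (28.7)(0.609)² = 10.64 kg·m².
Taking anticlockwise as positive: τ₁ = +(11.3)(0.609) = +6.882 N·m; τ₂ = −(57.4)(0.609) = −34.96 N·m.
Net torque τ = -28.07 N·m.
α = τ/I = -28.07/10.64 = -2.638 rad/s².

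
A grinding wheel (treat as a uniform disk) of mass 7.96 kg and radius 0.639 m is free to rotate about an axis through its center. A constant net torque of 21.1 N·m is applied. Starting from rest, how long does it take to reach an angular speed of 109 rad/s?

t ≈ 8.40 s

I = ½MR² = (1/2)(7.96)(0.639)² = 1.625 kg·m².
α = τ/I = 21.1/1.625 = 12.98 rad/s².
ω = αt ⇒ t = ω/α = 109/12.98 = 8.395 s.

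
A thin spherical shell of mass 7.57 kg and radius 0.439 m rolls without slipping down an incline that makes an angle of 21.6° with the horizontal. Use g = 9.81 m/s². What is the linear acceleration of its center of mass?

a ≈ 2.17 m/s²

Translation along the incline: Mg sinθ − f = Ma.
Rotation about the center: fR = Iα with I = (2/3)MR². No-slip gives a = αR, so f = (I/R²)a = (2/3)M a.
Substituting: Mg sinθ = (1 + 0.6667)Ma, so a = g sinθ/(1 + 0.6667) = (9.81) sin 21.6° / 1.667 = 2.167 m/s².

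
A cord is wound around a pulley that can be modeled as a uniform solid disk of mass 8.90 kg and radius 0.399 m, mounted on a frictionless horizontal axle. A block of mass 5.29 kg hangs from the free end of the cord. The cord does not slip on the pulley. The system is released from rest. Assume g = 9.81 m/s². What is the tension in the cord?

T ≈ 23.7 N

I = ½MR² = (1/2)(8.90)(0.399)² = 0.7084 kg·m².
Block: mg − T = ma. Pulley: TR = Iα. No-slip: a = αR, so T = (I/R²)a = 4.450·a.
Then mg = (m + 4.450)a, so a = (5.29)(9.81)/(5.29 + 4.450) = 5.328 m/s².
T = 4.450·a = 23.71 N.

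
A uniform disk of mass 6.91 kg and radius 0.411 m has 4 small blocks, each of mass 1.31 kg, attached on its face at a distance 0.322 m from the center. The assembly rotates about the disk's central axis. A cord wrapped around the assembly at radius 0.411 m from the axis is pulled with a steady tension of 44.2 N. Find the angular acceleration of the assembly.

I_disk = ½MR² = ½(6.91)(0.411)² = 0.5836 kg·m².
I_blocks = 4·m·r² = 4(1.31)(0.322)² = 0.5433 kg·m².
Total I = 1.127 kg·m².
τ = F r = (44.2)(0.411) = 18.17 N·m.
α = τ/I = 18.17/1.127 = 16.12 rad/s².

α ≈ 16.1 rad/s²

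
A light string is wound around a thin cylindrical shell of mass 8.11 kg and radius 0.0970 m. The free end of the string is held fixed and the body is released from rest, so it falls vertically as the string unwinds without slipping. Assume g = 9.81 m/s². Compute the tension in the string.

T ≈ 39.8 N

Translation: Mg − T = Ma. Rotation about the center: TR = Iα with I = MR².
With a = αR: T = (I/R²)a = M a, so Mg = (1 + 1.000)Ma.
a = g/(1 + 1.000) = 9.81/2.000 = 4.905 m/s².
T = 1.000·M·a = (1.000)(8.11)(4.905) = 39.78 N.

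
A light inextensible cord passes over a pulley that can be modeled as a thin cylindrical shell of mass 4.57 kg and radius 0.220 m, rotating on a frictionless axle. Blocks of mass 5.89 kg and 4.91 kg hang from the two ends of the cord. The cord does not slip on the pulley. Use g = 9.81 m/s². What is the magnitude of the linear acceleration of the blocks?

I = MR² = (4.57)(0.220)² = 0.2212 kg·m².
Heavier block: m₁g − T₁ = m₁a. Lighter block: T₂ − m₂g = m₂a.
Pulley: (T₁ − T₂)R = Iα = I(a/R), so T₁ − T₂ = (I/R²)a = 1·M_p a = 4.570·a.
Adding the three: (m₁ − m₂)g = (m₁ + m₂ + 4.570)a, so a = (5.89 − 4.91)(9.81)/(5.89 + 4.91 + 4.570) = 0.6255 m/s².

a ≈ 0.625 m/s²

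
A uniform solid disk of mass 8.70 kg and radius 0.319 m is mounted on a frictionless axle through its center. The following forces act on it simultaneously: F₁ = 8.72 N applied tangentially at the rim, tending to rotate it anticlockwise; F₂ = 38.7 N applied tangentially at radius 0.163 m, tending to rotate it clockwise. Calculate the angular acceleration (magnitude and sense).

I = ½MR² = (1/2)(8.70)(0.319)² = 0.4427 kg·m².
Taking anticlockwise as positive: τ₁ = +(8.72)(0.319) = +2.782 N·m; τ₂ = −(38.7)(0.163) = −6.308 N·m.
Net torque τ = -3.526 N·m.
α = τ/I = -3.526/0.4427 = -7.966 rad/s².

α ≈ 7.97 rad/s², clockwise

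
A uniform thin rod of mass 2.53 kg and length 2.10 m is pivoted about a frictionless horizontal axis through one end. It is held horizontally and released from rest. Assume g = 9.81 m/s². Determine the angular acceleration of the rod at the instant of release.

About the pivot, I = (1/3)ML² = (1/3)(2.53)(2.10)² = 3.719 kg·m².
The weight acts at the center, a distance L/2 = 1.050 m from the pivot; τ = Mg(L/2) = 26.06 N·m.
α = τ/I = 26.06/3.719 = 7.007 rad/s².
(Equivalently α = (3g/(2L)) = 7.007 rad/s².)

α ≈ 7.01 rad/s²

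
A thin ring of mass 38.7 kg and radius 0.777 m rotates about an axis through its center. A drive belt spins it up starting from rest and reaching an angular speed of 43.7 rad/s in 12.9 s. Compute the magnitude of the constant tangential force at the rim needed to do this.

F ≈ 102 N

I = MR² = (38.7)(0.777)² = 23.36 kg·m².
α = Δω/Δt = (43.7 − 0)/12.9 = 3.388 rad/s².
The required torque is τ = Iα = (23.36)(3.388) = 79.15 N·m.
A tangential force at the rim gives τ = FR, so F = τ/R = 79.15/0.777 = 101.9 N.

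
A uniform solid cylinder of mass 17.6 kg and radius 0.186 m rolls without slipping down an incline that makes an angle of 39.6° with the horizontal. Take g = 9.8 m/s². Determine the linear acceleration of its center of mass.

a ≈ 4.16 m/s²

Translation along the incline: Mg sinθ − f = Ma.
Rotation about the center: fR = Iα with I = ½MR². No-slip gives a = αR, so f = (I/R²)a = (1/2)M a.
Substituting: Mg sinθ = (1 + 0.5000)Ma, so a = g sinθ/(1 + 0.5000) = (9.8) sin 39.6° / 1.500 = 4.165 m/s².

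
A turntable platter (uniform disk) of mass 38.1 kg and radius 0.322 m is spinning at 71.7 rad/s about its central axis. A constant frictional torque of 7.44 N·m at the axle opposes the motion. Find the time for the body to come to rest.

I = ½MR² = (1/2)(38.1)(0.322)² = 1.975 kg·m².
The net torque has magnitude 7.44 N·m, opposing ω.
|α| = τ/I = 7.440/1.975 = 3.767 rad/s² (deceleration).
0 = ω₀ − |α|t ⇒ t = ω₀/|α| = 71.7/3.767 = 19.04 s.

t ≈ 19.0 s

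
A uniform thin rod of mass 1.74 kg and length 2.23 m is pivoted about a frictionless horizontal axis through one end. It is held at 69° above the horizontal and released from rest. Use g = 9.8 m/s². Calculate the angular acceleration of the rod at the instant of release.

About the pivot, I = (1/3)ML² = (1/3)(1.74)(2.23)² = 2.884 kg·m².
The weight acts at the center, a distance L/2 = 1.115 m from the pivot; τ = Mg(L/2) cos 69° = 6.814 N·m.
α = τ/I = 6.814/2.884 = 2.362 rad/s².

α ≈ 2.36 rad/s²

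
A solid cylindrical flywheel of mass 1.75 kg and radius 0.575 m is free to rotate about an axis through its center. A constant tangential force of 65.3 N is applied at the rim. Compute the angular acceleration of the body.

α ≈ 130 rad/s²

I = ½MR² = (1/2)(1.75)(0.575)² = 0.2893 kg·m².
τ = F R = (65.3)(0.575) = 37.55 N·m.
From τ = Iα: α = 37.55/0.2893 = 129.8 rad/s².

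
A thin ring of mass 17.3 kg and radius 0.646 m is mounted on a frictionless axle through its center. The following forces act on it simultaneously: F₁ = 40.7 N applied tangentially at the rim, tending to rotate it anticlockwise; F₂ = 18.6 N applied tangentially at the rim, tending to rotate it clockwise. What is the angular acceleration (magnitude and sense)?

α ≈ 1.98 rad/s², anticlockwise

I = MR² = (17.3)(0.646)² = 7.220 kg·m².
Taking anticlockwise as positive: τ₁ = +(40.7)(0.646) = +26.29 N·m; τ₂ = −(18.6)(0.646) = −12.02 N·m.
Net torque τ = 14.28 N·m.
α = τ/I = 14.28/7.220 = 1.977 rad/s².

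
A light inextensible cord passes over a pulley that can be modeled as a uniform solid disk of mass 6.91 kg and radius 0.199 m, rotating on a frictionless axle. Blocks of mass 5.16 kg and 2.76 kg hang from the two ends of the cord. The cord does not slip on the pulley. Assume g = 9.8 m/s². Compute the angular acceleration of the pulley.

α ≈ 10.4 rad/s²

I = ½MR² = (1/2)(6.91)(0.199)² = 0.1368 kg·m².
Heavier block: m₁g − T₁ = m₁a. Lighter block: T₂ − m₂g = m₂a.
Pulley: (T₁ − T₂)R = Iα = I(a/R), so T₁ − T₂ = (I/R²)a = (1/2)M_p a = 3.455·a.
Adding the three: (m₁ − m₂)g = (m₁ + m₂ + 3.455)a, so a = (5.16 − 2.76)(9.8)/(5.16 + 2.76 + 3.455) = 2.068 m/s².
α = a/R = 2.068/0.199 = 10.39 rad/s².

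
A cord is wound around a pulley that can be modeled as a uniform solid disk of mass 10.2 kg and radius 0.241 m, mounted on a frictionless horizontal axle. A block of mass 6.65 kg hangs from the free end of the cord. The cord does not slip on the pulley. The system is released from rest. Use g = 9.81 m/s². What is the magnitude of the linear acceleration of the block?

a ≈ 5.55 m/s²

I = ½MR² = (1/2)(10.2)(0.241)² = 0.2962 kg·m².
Block: mg − T = ma. Pulley: TR = Iα. No-slip: a = αR, so T = (I/R²)a = 5.100·a.
Then mg = (m + 5.100)a, so a = (6.65)(9.81)/(6.65 + 5.100) = 5.552 m/s².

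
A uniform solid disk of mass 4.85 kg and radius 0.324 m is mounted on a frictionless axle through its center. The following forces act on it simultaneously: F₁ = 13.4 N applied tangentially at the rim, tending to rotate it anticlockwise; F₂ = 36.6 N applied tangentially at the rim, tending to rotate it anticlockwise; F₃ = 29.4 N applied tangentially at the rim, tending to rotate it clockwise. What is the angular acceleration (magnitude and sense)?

α ≈ 26.2 rad/s², anticlockwise

I = ½MR² = (1/2)(4.85)(0.324)² = 0.2546 kg·m².
Taking anticlockwise as positive: τ₁ = +(13.4)(0.324) = +4.342 N·m; τ₂ = +(36.6)(0.324) = +11.86 N·m; τ₃ = −(29.4)(0.324) = −9.526 N·m.
Net torque τ = 6.674 N·m.
α = τ/I = 6.674/0.2546 = 26.22 rad/s².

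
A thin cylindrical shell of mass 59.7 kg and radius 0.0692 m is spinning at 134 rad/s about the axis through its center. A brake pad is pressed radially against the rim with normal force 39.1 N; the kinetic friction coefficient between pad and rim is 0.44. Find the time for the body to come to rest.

I = MR² = (59.7)(0.0692)² = 0.2859 kg·m².
Friction force f = μN = (0.44)(39.1) = 17.20 N at the rim; torque magnitude τ = fR = 1.191 N·m, opposing ω.
|α| = τ/I = 1.191/0.2859 = 4.164 rad/s² (deceleration).
0 = ω₀ − |α|t ⇒ t = ω₀/|α| = 134/4.164 = 32.18 s.

t ≈ 32.2 s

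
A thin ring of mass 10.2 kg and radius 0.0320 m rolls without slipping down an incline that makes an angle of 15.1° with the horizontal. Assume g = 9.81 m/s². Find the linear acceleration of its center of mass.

Translation along the incline: Mg sinθ − f = Ma.
Rotation about the center: fR = Iα with I = MR². No-slip gives a = αR, so f = (I/R²)a = M a.
Substituting: Mg sinθ = (1 + 1.000)Ma, so a = g sinθ/(1 + 1.000) = (9.81) sin 15.1° / 2.000 = 1.278 m/s².

a ≈ 1.28 m/s²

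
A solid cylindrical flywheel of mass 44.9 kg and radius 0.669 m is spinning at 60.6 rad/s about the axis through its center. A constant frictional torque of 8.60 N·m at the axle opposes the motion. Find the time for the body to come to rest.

I = ½MR² = (1/2)(44.9)(0.669)² = 10.05 kg·m².
The net torque has magnitude 8.60 N·m, opposing ω.
|α| = τ/I = 8.600/10.05 = 0.8559 rad/s² (deceleration).
0 = ω₀ − |α|t ⇒ t = ω₀/|α| = 60.6/0.8559 = 70.80 s.

t ≈ 70.8 s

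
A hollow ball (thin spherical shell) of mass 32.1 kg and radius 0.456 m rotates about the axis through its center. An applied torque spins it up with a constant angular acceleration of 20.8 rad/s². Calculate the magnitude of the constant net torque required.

I = (2/3)MR² = (2/3)(32.1)(0.456)² = 4.450 kg·m².
τ = Iα = (4.450)(20.80) = 92.56 N·m.

τ ≈ 92.6 N·m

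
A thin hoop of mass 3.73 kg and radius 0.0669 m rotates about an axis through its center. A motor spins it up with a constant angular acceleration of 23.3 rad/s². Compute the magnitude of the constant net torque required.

I = MR² = (3.73)(0.0669)² = 0.01669 kg·m².
τ = Iα = (0.01669)(23.30) = 0.3890 N·m.

τ ≈ 0.389 N·m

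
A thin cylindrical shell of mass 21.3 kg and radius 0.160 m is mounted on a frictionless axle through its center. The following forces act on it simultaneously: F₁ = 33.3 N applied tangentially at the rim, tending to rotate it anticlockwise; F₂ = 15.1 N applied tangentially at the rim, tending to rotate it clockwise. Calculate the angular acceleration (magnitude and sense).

α ≈ 5.34 rad/s², anticlockwise

I = MR² = (21.3)(0.160)² = 0.5453 kg·m².
Taking anticlockwise as positive: τ₁ = +(33.3)(0.160) = +5.328 N·m; τ₂ = −(15.1)(0.160) = −2.416 N·m.
Net torque τ = 2.912 N·m.
α = τ/I = 2.912/0.5453 = 5.340 rad/s².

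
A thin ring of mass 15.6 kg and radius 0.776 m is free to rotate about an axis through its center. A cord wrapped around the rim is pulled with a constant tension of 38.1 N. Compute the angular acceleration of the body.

α ≈ 3.15 rad/s²

I = MR² = (15.6)(0.776)² = 9.394 kg·m².
τ = F R = (38.1)(0.776) = 29.57 N·m.
Newton's second law for rotation, τ = Iα, gives α = τ/I = 29.57/9.394 = 3.147 rad/s².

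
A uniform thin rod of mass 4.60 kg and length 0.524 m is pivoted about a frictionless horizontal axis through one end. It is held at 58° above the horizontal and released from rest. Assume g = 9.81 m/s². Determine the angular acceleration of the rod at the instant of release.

α ≈ 14.9 rad/s²

About the pivot, I = (1/3)ML² = (1/3)(4.60)(0.524)² = 0.4210 kg·m².
The weight acts at the center, a distance L/2 = 0.2620 m from the pivot; τ = Mg(L/2) cos 58° = 6.265 N·m.
α = τ/I = 6.265/0.4210 = 14.88 rad/s².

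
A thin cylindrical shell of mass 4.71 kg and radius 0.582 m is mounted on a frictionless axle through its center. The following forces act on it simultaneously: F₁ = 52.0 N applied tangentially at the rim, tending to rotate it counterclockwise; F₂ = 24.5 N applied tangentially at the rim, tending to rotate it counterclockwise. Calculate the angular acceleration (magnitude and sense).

I = MR² = (4.71)(0.582)² = 1.595 kg·m².
Taking counterclockwise as positive: τ₁ = +(52.0)(0.582) = +30.26 N·m; τ₂ = +(24.5)(0.582) = +14.26 N·m.
Net torque τ = 44.52 N·m.
α = τ/I = 44.52/1.595 = 27.91 rad/s².

α ≈ 27.9 rad/s², counterclockwise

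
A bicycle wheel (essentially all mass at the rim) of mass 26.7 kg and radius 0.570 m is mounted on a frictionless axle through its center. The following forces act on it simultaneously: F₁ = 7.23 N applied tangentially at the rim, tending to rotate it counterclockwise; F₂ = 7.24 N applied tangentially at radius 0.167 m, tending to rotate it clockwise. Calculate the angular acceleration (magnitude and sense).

I = MR² = (26.7)(0.570)² = 8.675 kg·m².
Taking counterclockwise as positive: τ₁ = +(7.23)(0.570) = +4.121 N·m; τ₂ = −(7.24)(0.167) = −1.209 N·m.
Net torque τ = 2.912 N·m.
α = τ/I = 2.912/8.675 = 0.3357 rad/s².

α ≈ 0.336 rad/s², counterclockwise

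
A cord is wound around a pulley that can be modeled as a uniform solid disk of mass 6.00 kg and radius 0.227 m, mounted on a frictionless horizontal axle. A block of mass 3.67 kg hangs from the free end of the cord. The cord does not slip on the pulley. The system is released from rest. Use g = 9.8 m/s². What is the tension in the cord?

I = ½MR² = (1/2)(6.00)(0.227)² = 0.1546 kg·m².
Block: mg − T = ma. Pulley: TR = Iα. No-slip: a = αR, so T = (I/R²)a = 3.000·a.
Then mg = (m + 3.000)a, so a = (3.67)(9.8)/(3.67 + 3.000) = 5.392 m/s².
T = 3.000·a = 16.18 N.

T ≈ 16.2 N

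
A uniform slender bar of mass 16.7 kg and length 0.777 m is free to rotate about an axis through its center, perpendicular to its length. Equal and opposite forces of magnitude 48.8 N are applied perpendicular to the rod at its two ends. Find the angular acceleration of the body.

I = (1/12)ML² = (1/12)(16.7)(0.777)² = 0.8402 kg·m².
The couple gives τ = F·(L/2) + F·(L/2) = F L = (48.8)(0.777) = 37.92 N·m.
Newton's second law for rotation, τ = Iα, gives α = τ/I = 37.92/0.8402 = 45.13 rad/s².

α ≈ 45.1 rad/s²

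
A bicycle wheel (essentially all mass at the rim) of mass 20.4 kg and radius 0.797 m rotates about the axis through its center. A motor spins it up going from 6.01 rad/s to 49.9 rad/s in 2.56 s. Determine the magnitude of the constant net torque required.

τ ≈ 222 N·m

I = MR² = (20.4)(0.797)² = 12.96 kg·m².
α = Δω/Δt = (49.9 − 6.01)/2.56 = 17.14 rad/s².
τ = Iα = (12.96)(17.14) = 222.2 N·m.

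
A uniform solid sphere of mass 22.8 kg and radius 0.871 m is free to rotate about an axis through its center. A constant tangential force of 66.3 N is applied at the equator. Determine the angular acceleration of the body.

I = (2/5)MR² = (2/5)(22.8)(0.871)² = 6.919 kg·m².
τ = F R = (66.3)(0.871) = 57.75 N·m.
From τ = Iα: α = 57.75/6.919 = 8.346 rad/s².

α ≈ 8.35 rad/s²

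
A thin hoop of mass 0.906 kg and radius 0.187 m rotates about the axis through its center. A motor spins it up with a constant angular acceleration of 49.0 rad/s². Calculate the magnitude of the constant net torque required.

I = MR² = (0.906)(0.187)² = 0.03168 kg·m².
τ = Iα = (0.03168)(49.00) = 1.552 N·m.

τ ≈ 1.55 N·m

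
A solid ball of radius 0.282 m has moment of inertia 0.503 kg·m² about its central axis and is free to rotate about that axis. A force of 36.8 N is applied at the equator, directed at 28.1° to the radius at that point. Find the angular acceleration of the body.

Only the tangential component produces torque: τ = F R sinθ = (36.8)(0.282) sin 28.1° = 4.888 N·m.
From τ = Iα: α = 4.888/0.5030 = 9.718 rad/s².

α ≈ 9.72 rad/s²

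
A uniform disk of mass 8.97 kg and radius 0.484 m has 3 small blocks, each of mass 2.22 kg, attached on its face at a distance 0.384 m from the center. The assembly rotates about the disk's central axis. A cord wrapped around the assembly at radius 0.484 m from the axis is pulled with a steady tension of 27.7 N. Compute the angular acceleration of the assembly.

I_disk = ½MR² = ½(8.97)(0.484)² = 1.051 kg·m².
I_blocks = 3·m·r² = 3(2.22)(0.384)² = 0.9821 kg·m².
Total I = 2.033 kg·m².
τ = F r = (27.7)(0.484) = 13.41 N·m.
α = τ/I = 13.41/2.033 = 6.596 rad/s².

α ≈ 6.60 rad/s²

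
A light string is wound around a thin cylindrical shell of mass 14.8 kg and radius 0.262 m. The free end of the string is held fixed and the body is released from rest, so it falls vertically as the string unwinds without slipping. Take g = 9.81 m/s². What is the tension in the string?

Translation: Mg − T = Ma. Rotation about the center: TR = Iα with I = MR².
With a = αR: T = (I/R²)a = M a, so Mg = (1 + 1.000)Ma.
a = g/(1 + 1.000) = 9.81/2.000 = 4.905 m/s².
T = 1.000·M·a = (1.000)(14.8)(4.905) = 72.59 N.

T ≈ 72.6 N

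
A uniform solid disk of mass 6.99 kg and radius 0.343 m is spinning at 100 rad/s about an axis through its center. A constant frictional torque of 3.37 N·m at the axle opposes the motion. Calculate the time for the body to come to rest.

t ≈ 12.2 s

I = ½MR² = (1/2)(6.99)(0.343)² = 0.4112 kg·m².
The net torque has magnitude 3.37 N·m, opposing ω.
|α| = τ/I = 3.370/0.4112 = 8.196 rad/s² (deceleration).
0 = ω₀ − |α|t ⇒ t = ω₀/|α| = 100/8.196 = 12.20 s.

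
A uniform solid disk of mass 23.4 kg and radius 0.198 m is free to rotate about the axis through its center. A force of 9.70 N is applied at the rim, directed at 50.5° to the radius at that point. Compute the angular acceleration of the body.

α ≈ 3.23 rad/s²

I = ½MR² = (1/2)(23.4)(0.198)² = 0.4587 kg·m².
Only the tangential component produces torque: τ = F R sinθ = (9.70)(0.198) sin 50.5° = 1.482 N·m.
Newton's second law for rotation, τ = Iα, gives α = τ/I = 1.482/0.4587 = 3.231 rad/s².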